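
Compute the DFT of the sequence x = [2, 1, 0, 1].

X[k] = Σ(n=0 to 3) x[n] · ω_4^(nk)
where ω_4 = e^(-2πi/4)

Computing each X[k]:
X[0] = 4
X[1] = 2
X[2] = 0
X[3] = 2

X = [4, 2, 0, 2]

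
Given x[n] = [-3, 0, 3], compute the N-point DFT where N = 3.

X[k] = Σ(n=0 to 2) x[n] · ω_3^(nk)
where ω_3 = e^(-2πi/3)

Computing each X[k]:
X[0] = 0
X[1] = -4.5000+2.5981i
X[2] = -4.5000-2.5981i

X = [0, -4.5000+2.5981i, -4.5000-2.5981i]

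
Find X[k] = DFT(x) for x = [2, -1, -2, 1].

X[k] = Σ(n=0 to 3) x[n] · ω_4^(nk)
where ω_4 = e^(-2πi/4)

Computing each X[k]:
X[0] = 0
X[1] = 4+2i
X[2] = 0
X[3] = 4-2i

X = [0, 4+2i, 0, 4-2i]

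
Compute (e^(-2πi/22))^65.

Since ω_22^22 = 1, powers reduce modulo 22.
65 mod 22 = 21
So ω_22^65 = ω_22^21 = e^(-2πi·21/22)

ω_22^65 = ω_22^21 = 0.9595+0.2817i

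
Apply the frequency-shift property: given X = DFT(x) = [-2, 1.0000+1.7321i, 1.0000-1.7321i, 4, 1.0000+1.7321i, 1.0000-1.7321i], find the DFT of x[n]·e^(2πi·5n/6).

Modulation property: DFT(ω_6^(-5n)·x[n]) = X[(k-5) mod 6], so circularly shift X by 5 positions.

X[k-5] = [1.0000+1.7321i, 1.0000-1.7321i, 4, 1.0000+1.7321i, 1.0000-1.7321i, -2]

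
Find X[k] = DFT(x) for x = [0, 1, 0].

X[k] = Σ(n=0 to 2) x[n] · ω_3^(nk)
where ω_3 = e^(-2πi/3)

Computing each X[k]:
X[0] = 1
X[1] = -0.5000-0.8660i
X[2] = -0.5000+0.8660i

X = [1, -0.5000-0.8660i, -0.5000+0.8660i]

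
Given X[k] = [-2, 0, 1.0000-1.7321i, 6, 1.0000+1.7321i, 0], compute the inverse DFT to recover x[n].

x[n] = (1/6) Σ(k=0 to 5) X[k] · e^(2πikn/6)

Computing each x[n]:
x[0] = 1
x[1] = -1
x[2] = 0
x[3] = -1
x[4] = 1
x[5] = -2

x = [1, -1, 0, -1, 1, -2]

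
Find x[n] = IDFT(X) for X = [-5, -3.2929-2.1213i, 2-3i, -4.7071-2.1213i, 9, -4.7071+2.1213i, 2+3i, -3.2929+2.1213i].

x[n] = (1/8) Σ(k=0 to 7) X[k] · e^(2πikn/8)

Computing each x[n]:
x[0] = -1
x[1] = 0
x[2] = 0
x[3] = -2
x[4] = 3
x[5] = -2
x[6] = 0
x[7] = -3

x = [-1, 0, 0, -2, 3, -2, 0, -3]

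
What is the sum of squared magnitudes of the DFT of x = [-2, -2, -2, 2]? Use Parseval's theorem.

Parseval: Σ|x[n]|² = (1/N)Σ|X[k]|², so Σ|X[k]|² = N·Σ|x[n]|² = 4·16.0000

Σ|X[k]|² = N·Σ|x[n]|² = 4·16.0000 = 64.0000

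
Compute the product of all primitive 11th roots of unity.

The primitive 11th roots of unity are ω_11^k for k coprime to 11: k ∈ {1, 2, 3, 4, 5, 6, 7, 8, 9, 10}
Their product equals the constant term of the cyclotomic polynomial Φ_11(x) up to sign.
For n ≥ 3, the product of all primitive nth roots of unity is 1. (For n=1 it is 1; for n=2 it is -1.)

1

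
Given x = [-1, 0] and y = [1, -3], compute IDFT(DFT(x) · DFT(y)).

(x ⊛ y)[n] = Σ(m=0 to 1) x[m] · y[(n-m) mod 2]

Computing each output sample:
(x ⊛ y)[0] = -1
(x ⊛ y)[1] = 3

x ⊛ y = [-1, 3]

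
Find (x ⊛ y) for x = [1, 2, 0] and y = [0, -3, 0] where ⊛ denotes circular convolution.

(x ⊛ y)[n] = Σ(m=0 to 2) x[m] · y[(n-m) mod 3]

Computing each output sample:
(x ⊛ y)[0] = 0
(x ⊛ y)[1] = -3
(x ⊛ y)[2] = -6

x ⊛ y = [0, -3, -6]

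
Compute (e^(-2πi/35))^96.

Since ω_35^35 = 1, powers reduce modulo 35.
96 mod 35 = 26
So ω_35^96 = ω_35^26 = e^(-2πi·26/35)

ω_35^96 = ω_35^26 = -0.0449+0.9990i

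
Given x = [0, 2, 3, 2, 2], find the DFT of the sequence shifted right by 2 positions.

Time shift by 2: X_shifted[k] = ω_5^(2k) · X[k]
Shifted x = [2, 2, 0, 2, 3]

DFT(x[n-2]) = [9, 1.9271+2.1266i, -1.4271-1.3143i, -1.4271+1.3143i, 1.9271-2.1266i]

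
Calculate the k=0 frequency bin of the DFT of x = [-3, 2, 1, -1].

X[0] = Σ(n=0 to 3) x[n] · ω_4^0 = Σ x[n]
= (-3) + (2) + (1) + (-1)

X[0] = -1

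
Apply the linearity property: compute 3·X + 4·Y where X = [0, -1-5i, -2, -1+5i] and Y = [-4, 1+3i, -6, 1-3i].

By linearity: DFT(3x + 4y) = 3·DFT(x) + 4·DFT(y)
= 3·[0, -1-5i, -2, -1+5i] + 4·[-4, 1+3i, -6, 1-3i]

Computing element-wise:
Z[0] = 3·(0) + 4·(-4) = -16
Z[1] = 3·(-1-5i) + 4·(1+3i) = 1-3i
Z[2] = 3·(-2) + 4·(-6) = -30
Z[3] = 3·(-1+5i) + 4·(1-3i) = 1+3i

DFT(3x + 4y) = 3·X + 4·Y = [-16, 1-3i, -30, 1+3i]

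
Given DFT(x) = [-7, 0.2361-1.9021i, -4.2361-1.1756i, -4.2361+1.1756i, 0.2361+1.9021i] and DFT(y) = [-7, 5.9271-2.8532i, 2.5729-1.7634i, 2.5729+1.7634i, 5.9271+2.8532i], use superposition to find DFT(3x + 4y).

By linearity: DFT(3x + 4y) = 3·DFT(x) + 4·DFT(y)
= 3·[-7, 0.2361-1.9021i, -4.2361-1.1756i, -4.2361+1.1756i, 0.2361+1.9021i] + 4·[-7, 5.9271-2.8532i, 2.5729-1.7634i, 2.5729+1.7634i, 5.9271+2.8532i]

Computing element-wise:
Z[0] = 3·(-7) + 4·(-7) = -49
Z[1] = 3·(0.2361-1.9021i) + 4·(5.9271-2.8532i) = 24.4167-17.1191i
Z[2] = 3·(-4.2361-1.1756i) + 4·(2.5729-1.7634i) = -2.4167-10.5804i
Z[3] = 3·(-4.2361+1.1756i) + 4·(2.5729+1.7634i) = -2.4167+10.5804i
Z[4] = 3·(0.2361+1.9021i) + 4·(5.9271+2.8532i) = 24.4167+17.1191i

DFT(3x + 4y) = 3·X + 4·Y = [-49, 24.4167-17.1191i, -2.4167-10.5804i, -2.4167+10.5804i, 24.4167+17.1191i]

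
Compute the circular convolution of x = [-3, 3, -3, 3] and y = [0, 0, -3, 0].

(x ⊛ y)[n] = Σ(m=0 to 3) x[m] · y[(n-m) mod 4]

Computing each output sample:
(x ⊛ y)[0] = 9
(x ⊛ y)[1] = -9
(x ⊛ y)[2] = 9
(x ⊛ y)[3] = -9

x ⊛ y = [9, -9, 9, -9]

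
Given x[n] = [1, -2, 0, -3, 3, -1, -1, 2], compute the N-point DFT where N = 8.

X[k] = Σ(n=0 to 7) x[n] · ω_8^(nk)
where ω_8 = e^(-2πi/8)

Computing each X[k]:
X[0] = -1
X[1] = 0.8284+3.2426i
X[2] = 5+2i
X[3] = -4.8284+5.2426i
X[4] = 7
X[5] = -4.8284-5.2426i
X[6] = 5-2i
X[7] = 0.8284-3.2426i

X = [-1, 0.8284+3.2426i, 5+2i, -4.8284+5.2426i, 7, -4.8284-5.2426i, 5-2i, 0.8284-3.2426i]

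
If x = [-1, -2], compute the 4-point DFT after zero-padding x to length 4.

Original 2-point DFT: [-3, 1]
Zero-padded 4-point DFT provides frequency interpolation.

DFT_4([x, 0, ...]) = [-3, -1+2i, 1, -1-2i]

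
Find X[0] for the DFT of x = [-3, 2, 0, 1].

X[0] = Σ(n=0 to 3) x[n] · ω_4^0 = Σ x[n]
= (-3) + (2) + (0) + (1)

X[0] = 0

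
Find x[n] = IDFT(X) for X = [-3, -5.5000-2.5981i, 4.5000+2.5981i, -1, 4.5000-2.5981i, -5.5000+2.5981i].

x[n] = (1/6) Σ(k=0 to 5) X[k] · e^(2πikn/6)

Computing each x[n]:
x[0] = -1
x[1] = -2
x[2] = 1
x[3] = 3
x[4] = -2
x[5] = -2

x = [-1, -2, 1, 3, -2, -2]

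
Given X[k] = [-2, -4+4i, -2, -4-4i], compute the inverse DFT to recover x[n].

x[n] = (1/4) Σ(k=0 to 3) X[k] · e^(2πikn/4)

Computing each x[n]:
x[0] = -3
x[1] = -2
x[2] = 1
x[3] = 2

x = [-3, -2, 1, 2]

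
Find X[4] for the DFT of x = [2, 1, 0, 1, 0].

X[4] = Σ(n=0 to 4) x[n] · ω_5^(4n) where ω_5 = e^(-2πi/5)
= (2)·ω_5^0 + (1)·ω_5^4 + (0)·ω_5^8 + (1)·ω_5^12 + (0)·ω_5^16

X[4] = 1.5000+0.3633i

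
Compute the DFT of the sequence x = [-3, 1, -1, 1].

X[k] = Σ(n=0 to 3) x[n] · ω_4^(nk)
where ω_4 = e^(-2πi/4)

Computing each X[k]:
X[0] = -2
X[1] = -2
X[2] = -6
X[3] = -2

X = [-2, -2, -6, -2]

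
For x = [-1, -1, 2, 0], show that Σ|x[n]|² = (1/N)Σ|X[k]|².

Time domain:
Σ|x[n]|² = |-1|² + |-1|² + |2|² + |0|² = 6.0000

Frequency domain:
(1/4)Σ|X[k]|² = (1/4)(|0|² + |-3+1i|² + |2|² + |-3-1i|²) = (1/4)·24.0000 = 6.0000

Both sides agree, confirming Parseval's theorem.

Σ|x[n]|² = (1/N)Σ|X[k]|² = 6.0000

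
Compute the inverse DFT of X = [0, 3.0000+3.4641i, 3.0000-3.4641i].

x[n] = (1/3) Σ(k=0 to 2) X[k] · e^(2πikn/3)

Computing each x[n]:
x[0] = 2
x[1] = -3
x[2] = 1

x = [2, -3, 1]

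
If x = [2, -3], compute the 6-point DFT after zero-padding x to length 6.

Original 2-point DFT: [-1, 5]
Zero-padded 6-point DFT provides frequency interpolation.

DFT_6([x, 0, ...]) = [-1, 0.5000+2.5981i, 3.5000+2.5981i, 5, 3.5000-2.5981i, 0.5000-2.5981i]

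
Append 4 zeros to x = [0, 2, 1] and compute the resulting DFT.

Original 3-point DFT: [3, -1.5000-0.8660i, -1.5000+0.8660i]
Zero-padded 7-point DFT provides frequency interpolation.

DFT_7([x, 0, ...]) = [3, 1.0245-2.5386i, -1.3460-1.5160i, -1.1784-0.0859i, -1.1784+0.0859i, -1.3460+1.5160i, 1.0245+2.5386i]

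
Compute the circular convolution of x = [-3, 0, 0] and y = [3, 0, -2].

(x ⊛ y)[n] = Σ(m=0 to 2) x[m] · y[(n-m) mod 3]

Computing each output sample:
(x ⊛ y)[0] = -9
(x ⊛ y)[1] = 0
(x ⊛ y)[2] = 6

x ⊛ y = [-9, 0, 6]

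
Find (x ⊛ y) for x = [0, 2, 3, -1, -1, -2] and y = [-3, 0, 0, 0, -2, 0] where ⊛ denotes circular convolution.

(x ⊛ y)[n] = Σ(m=0 to 5) x[m] · y[(n-m) mod 6]

Computing each output sample:
(x ⊛ y)[0] = -6
(x ⊛ y)[1] = -4
(x ⊛ y)[2] = -7
(x ⊛ y)[3] = 7
(x ⊛ y)[4] = 3
(x ⊛ y)[5] = 2

x ⊛ y = [-6, -4, -7, 7, 3, 2]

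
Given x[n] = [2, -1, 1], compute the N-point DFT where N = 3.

X[k] = Σ(n=0 to 2) x[n] · ω_3^(nk)
where ω_3 = e^(-2πi/3)

Computing each X[k]:
X[0] = 2
X[1] = 2.0000+1.7321i
X[2] = 2.0000-1.7321i

X = [2, 2.0000+1.7321i, 2.0000-1.7321i]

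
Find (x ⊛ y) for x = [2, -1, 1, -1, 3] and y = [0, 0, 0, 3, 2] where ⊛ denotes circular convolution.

(x ⊛ y)[n] = Σ(m=0 to 4) x[m] · y[(n-m) mod 5]

Computing each output sample:
(x ⊛ y)[0] = 1
(x ⊛ y)[1] = -1
(x ⊛ y)[2] = 7
(x ⊛ y)[3] = 12
(x ⊛ y)[4] = 1

x ⊛ y = [1, -1, 7, 12, 1]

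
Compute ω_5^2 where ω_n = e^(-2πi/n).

ω_5^2 = e^(-2πi·2/5)
= cos(-2π·2/5) + i·sin(-2π·2/5)
= cos(-4π/5) + i·sin(-4π/5)

ω_5^2 = cos(-4π/5) + i·sin(-4π/5) = -0.8090-0.5878i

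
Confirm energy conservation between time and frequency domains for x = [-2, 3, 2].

Time domain:
Σ|x[n]|² = |-2|² + |3|² + |2|² = 17.0000

Frequency domain:
(1/3)Σ|X[k]|² = (1/3)(|3|² + |-4.5000-0.8660i|² + |-4.5000+0.8660i|²) = (1/3)·51.0000 = 17.0000

Both sides agree, confirming Parseval's theorem.

Σ|x[n]|² = (1/N)Σ|X[k]|² = 17.0000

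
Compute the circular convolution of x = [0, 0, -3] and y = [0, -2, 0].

(x ⊛ y)[n] = Σ(m=0 to 2) x[m] · y[(n-m) mod 3]

Computing each output sample:
(x ⊛ y)[0] = 6
(x ⊛ y)[1] = 0
(x ⊛ y)[2] = 0

x ⊛ y = [6, 0, 0]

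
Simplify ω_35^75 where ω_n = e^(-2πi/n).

Since ω_35^35 = 1, powers reduce modulo 35.
75 mod 35 = 5
So ω_35^75 = ω_35^5 = e^(-2πi·5/35)

ω_35^75 = ω_35^5 = 0.6235-0.7818i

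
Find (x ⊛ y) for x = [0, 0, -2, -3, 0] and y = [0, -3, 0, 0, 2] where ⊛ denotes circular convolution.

(x ⊛ y)[n] = Σ(m=0 to 4) x[m] · y[(n-m) mod 5]

Computing each output sample:
(x ⊛ y)[0] = 0
(x ⊛ y)[1] = -4
(x ⊛ y)[2] = -6
(x ⊛ y)[3] = 6
(x ⊛ y)[4] = 9

x ⊛ y = [0, -4, -6, 6, 9]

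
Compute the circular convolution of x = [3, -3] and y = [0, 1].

(x ⊛ y)[n] = Σ(m=0 to 1) x[m] · y[(n-m) mod 2]

Computing each output sample:
(x ⊛ y)[0] = -3
(x ⊛ y)[1] = 3

x ⊛ y = [-3, 3]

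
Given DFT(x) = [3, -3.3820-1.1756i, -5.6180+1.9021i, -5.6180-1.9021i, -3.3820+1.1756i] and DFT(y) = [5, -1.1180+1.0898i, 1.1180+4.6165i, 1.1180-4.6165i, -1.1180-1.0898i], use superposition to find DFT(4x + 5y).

By linearity: DFT(4x + 5y) = 4·DFT(x) + 5·DFT(y)
= 4·[3, -3.3820-1.1756i, -5.6180+1.9021i, -5.6180-1.9021i, -3.3820+1.1756i] + 5·[5, -1.1180+1.0898i, 1.1180+4.6165i, 1.1180-4.6165i, -1.1180-1.0898i]

Computing element-wise:
Z[0] = 4·(3) + 5·(5) = 37
Z[1] = 4·(-3.3820-1.1756i) + 5·(-1.1180+1.0898i) = -19.1180+0.7466i
Z[2] = 4·(-5.6180+1.9021i) + 5·(1.1180+4.6165i) = -16.8820+30.6909i
Z[3] = 4·(-5.6180-1.9021i) + 5·(1.1180-4.6165i) = -16.8820-30.6909i
Z[4] = 4·(-3.3820+1.1756i) + 5·(-1.1180-1.0898i) = -19.1180-0.7466i

DFT(4x + 5y) = 4·X + 5·Y = [37, -19.1180+0.7466i, -16.8820+30.6909i, -16.8820-30.6909i, -19.1180-0.7466i]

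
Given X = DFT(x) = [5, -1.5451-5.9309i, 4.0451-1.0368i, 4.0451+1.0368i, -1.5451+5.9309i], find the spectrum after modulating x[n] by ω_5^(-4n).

Modulation property: DFT(ω_5^(-4n)·x[n]) = X[(k-4) mod 5], so circularly shift X by 4 positions.

X[k-4] = [-1.5451-5.9309i, 4.0451-1.0368i, 4.0451+1.0368i, -1.5451+5.9309i, 5]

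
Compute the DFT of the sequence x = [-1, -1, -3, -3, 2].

X[k] = Σ(n=0 to 4) x[n] · ω_5^(nk)
where ω_5 = e^(-2πi/5)

Computing each X[k]:
X[0] = -6
X[1] = 4.1631+2.8532i
X[2] = -3.6631+1.7634i
X[3] = -3.6631-1.7634i
X[4] = 4.1631-2.8532i

X = [-6, 4.1631+2.8532i, -3.6631+1.7634i, -3.6631-1.7634i, 4.1631-2.8532i]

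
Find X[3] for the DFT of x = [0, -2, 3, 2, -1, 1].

X[3] = Σ(n=0 to 5) x[n] · ω_6^(3n) where ω_6 = e^(-2πi/6)
= (0)·ω_6^0 + (-2)·ω_6^3 + (3)·ω_6^6 + (2)·ω_6^9 + (-1)·ω_6^12 + (1)·ω_6^15

X[3] = 1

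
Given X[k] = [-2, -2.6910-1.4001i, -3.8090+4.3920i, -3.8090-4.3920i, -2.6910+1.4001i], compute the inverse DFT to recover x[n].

x[n] = (1/5) Σ(k=0 to 4) X[k] · e^(2πikn/5)

Computing each x[n]:
x[0] = -3
x[1] = 0
x[2] = 2
x[3] = -2
x[4] = 1

x = [-3, 0, 2, -2, 1]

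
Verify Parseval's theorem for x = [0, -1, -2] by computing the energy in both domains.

Time domain:
Σ|x[n]|² = |0|² + |-1|² + |-2|² = 5.0000

Frequency domain:
(1/3)Σ|X[k]|² = (1/3)(|-3|² + |1.5000-0.8660i|² + |1.5000+0.8660i|²) = (1/3)·15.0000 = 5.0000

Both sides agree, confirming Parseval's theorem.

Σ|x[n]|² = (1/N)Σ|X[k]|² = 5.0000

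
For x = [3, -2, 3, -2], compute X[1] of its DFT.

X[1] = Σ(n=0 to 3) x[n] · ω_4^(1n) where ω_4 = e^(-2πi/4)
= (3)·ω_4^0 + (-2)·ω_4^1 + (3)·ω_4^2 + (-2)·ω_4^3

X[1] = 0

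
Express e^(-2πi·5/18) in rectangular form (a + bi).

ω_18^5 = e^(-2πi·5/18)
= cos(-2π·5/18) + i·sin(-2π·5/18)
= cos(-10π/18) + i·sin(-10π/18)

ω_18^5 = cos(-10π/18) + i·sin(-10π/18) = -0.1736-0.9848i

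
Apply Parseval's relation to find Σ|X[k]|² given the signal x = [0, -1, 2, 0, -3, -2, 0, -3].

Parseval: Σ|x[n]|² = (1/N)Σ|X[k]|², so Σ|X[k]|² = N·Σ|x[n]|² = 8·27.0000

Σ|X[k]|² = N·Σ|x[n]|² = 8·27.0000 = 216.0000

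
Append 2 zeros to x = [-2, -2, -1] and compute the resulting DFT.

Original 3-point DFT: [-5, -0.5000+0.8660i, -0.5000-0.8660i]
Zero-padded 5-point DFT provides frequency interpolation.

DFT_5([x, 0, ...]) = [-5, -1.8090+2.4899i, -0.6910+0.2245i, -0.6910-0.2245i, -1.8090-2.4899i]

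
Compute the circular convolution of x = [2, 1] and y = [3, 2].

(x ⊛ y)[n] = Σ(m=0 to 1) x[m] · y[(n-m) mod 2]

Computing each output sample:
(x ⊛ y)[0] = 8
(x ⊛ y)[1] = 7

x ⊛ y = [8, 7]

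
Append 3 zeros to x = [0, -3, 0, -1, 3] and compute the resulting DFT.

Original 5-point DFT: [-1, 0.8090+5.1186i, -0.3090+4.4778i, -0.3090-4.4778i, 0.8090-5.1186i]
Zero-padded 8-point DFT provides frequency interpolation.

DFT_8([x, 0, ...]) = [-1, -4.4142+2.8284i, 3+2i, -1.5858+2.8284i, 7, -1.5858-2.8284i, 3-2i, -4.4142-2.8284i]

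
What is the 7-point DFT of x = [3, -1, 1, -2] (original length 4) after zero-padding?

Original 4-point DFT: [1, 2-1i, 7, 2+1i]
Zero-padded 7-point DFT provides frequency interpolation.

DFT_7([x, 0, ...]) = [1, 3.9559+0.6747i, 1.0746-0.1549i, 4.9695+3.1656i, 4.9695-3.1656i, 1.0746+0.1549i, 3.9559-0.6747i]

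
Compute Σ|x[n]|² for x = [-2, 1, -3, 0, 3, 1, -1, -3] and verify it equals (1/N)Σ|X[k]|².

Time domain:
Σ|x[n]|² = |-2|² + |1|² + |-3|² + |0|² + |3|² + |1|² + |-1|² + |-3|² = 34.0000

Frequency domain:
(1/8)Σ|X[k]|² = (1/8)(|-4|² + |-7.1213-0.1213i|² + |5-5i|² + |-2.8787-4.1213i|² + |-2|² + |-2.8787+4.1213i|² + |5+5i|² + |-7.1213+0.1213i|²) = (1/8)·272.0000 = 34.0000

Both sides agree, confirming Parseval's theorem.

Σ|x[n]|² = (1/N)Σ|X[k]|² = 34.0000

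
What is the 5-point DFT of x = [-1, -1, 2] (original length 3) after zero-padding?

Original 3-point DFT: [0, -1.5000+2.5981i, -1.5000-2.5981i]
Zero-padded 5-point DFT provides frequency interpolation.

DFT_5([x, 0, ...]) = [0, -2.9271-0.2245i, 0.4271+2.4899i, 0.4271-2.4899i, -2.9271+0.2245i]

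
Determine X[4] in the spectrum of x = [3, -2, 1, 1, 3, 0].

X[4] = Σ(n=0 to 5) x[n] · ω_6^(4n) where ω_6 = e^(-2πi/6)
= (3)·ω_6^0 + (-2)·ω_6^4 + (1)·ω_6^8 + (1)·ω_6^12 + (3)·ω_6^16 + (0)·ω_6^20

X[4] = 3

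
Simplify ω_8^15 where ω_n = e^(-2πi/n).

Since ω_8^8 = 1, powers reduce modulo 8.
15 mod 8 = 7
So ω_8^15 = ω_8^7 = e^(-2πi·7/8)

ω_8^15 = ω_8^7 = 0.7071+0.7071i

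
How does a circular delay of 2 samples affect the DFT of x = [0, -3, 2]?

Time shift by 2: X_shifted[k] = ω_3^(2k) · X[k]
Shifted x = [-3, 2, 0]

DFT(x[n-2]) = [-1, -4.0000-1.7321i, -4.0000+1.7321i]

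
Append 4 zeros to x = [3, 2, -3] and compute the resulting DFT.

Original 3-point DFT: [2, 3.5000-4.3301i, 3.5000+4.3301i]
Zero-padded 7-point DFT provides frequency interpolation.

DFT_7([x, 0, ...]) = [2, 4.9145+1.3611i, 5.2579-3.2515i, -0.6724-3.2133i, -0.6724+3.2133i, 5.2579+3.2515i, 4.9145-1.3611i]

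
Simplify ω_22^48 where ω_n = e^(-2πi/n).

Since ω_22^22 = 1, powers reduce modulo 22.
48 mod 22 = 4
So ω_22^48 = ω_22^4 = e^(-2πi·4/22)

ω_22^48 = ω_22^4 = 0.4154-0.9096i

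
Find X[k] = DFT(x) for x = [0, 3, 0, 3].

X[k] = Σ(n=0 to 3) x[n] · ω_4^(nk)
where ω_4 = e^(-2πi/4)

Computing each X[k]:
X[0] = 6
X[1] = 0
X[2] = -6
X[3] = 0

X = [6, 0, -6, 0]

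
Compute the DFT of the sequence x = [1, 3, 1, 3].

X[k] = Σ(n=0 to 3) x[n] · ω_4^(nk)
where ω_4 = e^(-2πi/4)

Computing each X[k]:
X[0] = 8
X[1] = 0
X[2] = -4
X[3] = 0

X = [8, 0, -4, 0]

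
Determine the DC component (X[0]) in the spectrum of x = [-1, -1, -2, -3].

X[0] = Σ(n=0 to 3) x[n] · ω_4^0 = Σ x[n]
= (-1) + (-1) + (-2) + (-3)

X[0] = -7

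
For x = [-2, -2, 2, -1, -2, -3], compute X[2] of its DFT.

X[2] = Σ(n=0 to 5) x[n] · ω_6^(2n) where ω_6 = e^(-2πi/6)
= (-2)·ω_6^0 + (-2)·ω_6^2 + (2)·ω_6^4 + (-1)·ω_6^6 + (-2)·ω_6^8 + (-3)·ω_6^10

X[2] = -0.5000+2.5981i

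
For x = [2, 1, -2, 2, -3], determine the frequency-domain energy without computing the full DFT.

Parseval: Σ|x[n]|² = (1/N)Σ|X[k]|², so Σ|X[k]|² = N·Σ|x[n]|² = 5·22.0000

Σ|X[k]|² = N·Σ|x[n]|² = 5·22.0000 = 110.0000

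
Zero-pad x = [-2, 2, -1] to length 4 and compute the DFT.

Original 3-point DFT: [-1, -2.5000-2.5981i, -2.5000+2.5981i]
Zero-padded 4-point DFT provides frequency interpolation.

DFT_4([x, 0, ...]) = [-1, -1-2i, -5, -1+2i]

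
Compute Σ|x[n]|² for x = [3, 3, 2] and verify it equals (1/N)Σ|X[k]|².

Time domain:
Σ|x[n]|² = |3|² + |3|² + |2|² = 22.0000

Frequency domain:
(1/3)Σ|X[k]|² = (1/3)(|8|² + |0.5000-0.8660i|² + |0.5000+0.8660i|²) = (1/3)·66.0000 = 22.0000

Both sides agree, confirming Parseval's theorem.

Σ|x[n]|² = (1/N)Σ|X[k]|² = 22.0000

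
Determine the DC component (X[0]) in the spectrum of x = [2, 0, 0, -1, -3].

X[0] = Σ(n=0 to 4) x[n] · ω_5^0 = Σ x[n]
= (2) + (0) + (0) + (-1) + (-3)

X[0] = -2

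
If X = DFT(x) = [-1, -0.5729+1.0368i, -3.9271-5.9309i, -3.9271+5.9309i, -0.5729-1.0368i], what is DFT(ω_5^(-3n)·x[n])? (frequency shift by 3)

Modulation property: DFT(ω_5^(-3n)·x[n]) = X[(k-3) mod 5], so circularly shift X by 3 positions.

X[k-3] = [-3.9271-5.9309i, -3.9271+5.9309i, -0.5729-1.0368i, -1, -0.5729+1.0368i]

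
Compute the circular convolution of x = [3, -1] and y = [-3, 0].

(x ⊛ y)[n] = Σ(m=0 to 1) x[m] · y[(n-m) mod 2]

Computing each output sample:
(x ⊛ y)[0] = -9
(x ⊛ y)[1] = 3

x ⊛ y = [-9, 3]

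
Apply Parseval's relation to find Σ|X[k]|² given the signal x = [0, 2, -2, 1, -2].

Parseval: Σ|x[n]|² = (1/N)Σ|X[k]|², so Σ|X[k]|² = N·Σ|x[n]|² = 5·13.0000

Σ|X[k]|² = N·Σ|x[n]|² = 5·13.0000 = 65.0000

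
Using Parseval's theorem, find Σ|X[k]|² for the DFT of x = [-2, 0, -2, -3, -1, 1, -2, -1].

Parseval: Σ|x[n]|² = (1/N)Σ|X[k]|², so Σ|X[k]|² = N·Σ|x[n]|² = 8·24.0000

Σ|X[k]|² = N·Σ|x[n]|² = 8·24.0000 = 192.0000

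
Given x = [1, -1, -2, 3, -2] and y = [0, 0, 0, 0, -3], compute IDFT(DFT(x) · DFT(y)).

(x ⊛ y)[n] = Σ(m=0 to 4) x[m] · y[(n-m) mod 5]

Computing each output sample:
(x ⊛ y)[0] = 3
(x ⊛ y)[1] = 6
(x ⊛ y)[2] = -9
(x ⊛ y)[3] = 6
(x ⊛ y)[4] = -3

x ⊛ y = [3, 6, -9, 6, -3]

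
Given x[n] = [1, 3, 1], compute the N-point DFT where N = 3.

X[k] = Σ(n=0 to 2) x[n] · ω_3^(nk)
where ω_3 = e^(-2πi/3)

Computing each X[k]:
X[0] = 5
X[1] = -1.0000-1.7321i
X[2] = -1.0000+1.7321i

X = [5, -1.0000-1.7321i, -1.0000+1.7321i]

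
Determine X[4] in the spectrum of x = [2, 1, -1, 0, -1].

X[4] = Σ(n=0 to 4) x[n] · ω_5^(4n) where ω_5 = e^(-2πi/5)
= (2)·ω_5^0 + (1)·ω_5^4 + (-1)·ω_5^8 + (0)·ω_5^12 + (-1)·ω_5^16

X[4] = 2.8090+1.3143i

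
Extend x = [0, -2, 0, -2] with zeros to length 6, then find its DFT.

Original 4-point DFT: [-4, 0, 4, 0]
Zero-padded 6-point DFT provides frequency interpolation.

DFT_6([x, 0, ...]) = [-4, 1.0000+1.7321i, -1.0000+1.7321i, 4, -1.0000-1.7321i, 1.0000-1.7321i]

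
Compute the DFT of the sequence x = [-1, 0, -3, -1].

X[k] = Σ(n=0 to 3) x[n] · ω_4^(nk)
where ω_4 = e^(-2πi/4)

Computing each X[k]:
X[0] = -5
X[1] = 2-1i
X[2] = -3
X[3] = 2+1i

X = [-5, 2-1i, -3, 2+1i]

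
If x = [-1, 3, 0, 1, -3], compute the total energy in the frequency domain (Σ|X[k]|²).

Parseval: Σ|x[n]|² = (1/N)Σ|X[k]|², so Σ|X[k]|² = N·Σ|x[n]|² = 5·20.0000

Σ|X[k]|² = N·Σ|x[n]|² = 5·20.0000 = 100.0000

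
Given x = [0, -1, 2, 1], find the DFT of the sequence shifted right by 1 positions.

Time shift by 1: X_shifted[k] = ω_4^(1k) · X[k]
Shifted x = [1, 0, -1, 2]

DFT(x[n-1]) = [2, 2+2i, -2, 2-2i]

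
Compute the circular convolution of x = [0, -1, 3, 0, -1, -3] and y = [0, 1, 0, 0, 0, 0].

(x ⊛ y)[n] = Σ(m=0 to 5) x[m] · y[(n-m) mod 6]

Computing each output sample:
(x ⊛ y)[0] = -3
(x ⊛ y)[1] = 0
(x ⊛ y)[2] = -1
(x ⊛ y)[3] = 3
(x ⊛ y)[4] = 0
(x ⊛ y)[5] = -1

x ⊛ y = [-3, 0, -1, 3, 0, -1]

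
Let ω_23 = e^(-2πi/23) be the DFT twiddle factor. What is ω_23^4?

ω_23^4 = e^(-2πi·4/23)
= cos(-2π·4/23) + i·sin(-2π·4/23)
= cos(-8π/23) + i·sin(-8π/23)

ω_23^4 = cos(-8π/23) + i·sin(-8π/23) = 0.4601-0.8879i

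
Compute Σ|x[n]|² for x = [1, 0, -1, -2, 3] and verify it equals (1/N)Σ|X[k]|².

Time domain:
Σ|x[n]|² = |1|² + |0|² + |-1|² + |-2|² + |3|² = 15.0000

Frequency domain:
(1/5)Σ|X[k]|² = (1/5)(|1|² + |4.3541+2.2654i|² + |-2.3541+2.7144i|² + |-2.3541-2.7144i|² + |4.3541-2.2654i|²) = (1/5)·75.0000 = 15.0000

Both sides agree, confirming Parseval's theorem.

Σ|x[n]|² = (1/N)Σ|X[k]|² = 15.0000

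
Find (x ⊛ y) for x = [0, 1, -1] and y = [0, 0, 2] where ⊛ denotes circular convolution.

(x ⊛ y)[n] = Σ(m=0 to 2) x[m] · y[(n-m) mod 3]

Computing each output sample:
(x ⊛ y)[0] = 2
(x ⊛ y)[1] = -2
(x ⊛ y)[2] = 0

x ⊛ y = [2, -2, 0]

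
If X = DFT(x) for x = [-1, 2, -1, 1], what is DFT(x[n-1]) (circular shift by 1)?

Time shift by 1: X_shifted[k] = ω_4^(1k) · X[k]
Shifted x = [1, -1, 2, -1]

DFT(x[n-1]) = [1, -1, 5, -1]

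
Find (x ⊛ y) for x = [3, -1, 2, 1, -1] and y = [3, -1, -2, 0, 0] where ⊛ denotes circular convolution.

(x ⊛ y)[n] = Σ(m=0 to 4) x[m] · y[(n-m) mod 5]

Computing each output sample:
(x ⊛ y)[0] = 8
(x ⊛ y)[1] = -4
(x ⊛ y)[2] = 1
(x ⊛ y)[3] = 3
(x ⊛ y)[4] = -8

x ⊛ y = [8, -4, 1, 3, -8]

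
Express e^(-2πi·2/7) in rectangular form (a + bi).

ω_7^2 = e^(-2πi·2/7)
= cos(-2π·2/7) + i·sin(-2π·2/7)
= cos(-4π/7) + i·sin(-4π/7)

ω_7^2 = cos(-4π/7) + i·sin(-4π/7) = -0.2225-0.9749i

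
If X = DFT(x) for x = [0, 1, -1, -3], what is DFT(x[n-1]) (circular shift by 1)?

Time shift by 1: X_shifted[k] = ω_4^(1k) · X[k]
Shifted x = [-3, 0, 1, -1]

DFT(x[n-1]) = [-3, -4-1i, -1, -4+1i]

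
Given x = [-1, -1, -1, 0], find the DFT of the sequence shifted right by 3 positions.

Time shift by 3: X_shifted[k] = ω_4^(3k) · X[k]
Shifted x = [-1, -1, 0, -1]

DFT(x[n-3]) = [-3, -1, 1, -1]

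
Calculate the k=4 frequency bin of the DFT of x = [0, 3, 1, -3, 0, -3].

X[4] = Σ(n=0 to 5) x[n] · ω_6^(4n) where ω_6 = e^(-2πi/6)
= (0)·ω_6^0 + (3)·ω_6^4 + (1)·ω_6^8 + (-3)·ω_6^12 + (0)·ω_6^16 + (-3)·ω_6^20

X[4] = -3.5000+4.3301i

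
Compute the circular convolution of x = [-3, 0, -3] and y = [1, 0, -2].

(x ⊛ y)[n] = Σ(m=0 to 2) x[m] · y[(n-m) mod 3]

Computing each output sample:
(x ⊛ y)[0] = -3
(x ⊛ y)[1] = 6
(x ⊛ y)[2] = 3

x ⊛ y = [-3, 6, 3]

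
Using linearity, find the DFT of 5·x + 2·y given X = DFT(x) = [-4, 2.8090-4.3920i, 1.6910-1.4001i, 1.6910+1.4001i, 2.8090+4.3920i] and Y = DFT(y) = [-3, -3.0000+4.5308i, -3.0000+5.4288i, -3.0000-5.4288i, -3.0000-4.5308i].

By linearity: DFT(5x + 2y) = 5·DFT(x) + 2·DFT(y)
= 5·[-4, 2.8090-4.3920i, 1.6910-1.4001i, 1.6910+1.4001i, 2.8090+4.3920i] + 2·[-3, -3.0000+4.5308i, -3.0000+5.4288i, -3.0000-5.4288i, -3.0000-4.5308i]

Computing element-wise:
Z[0] = 5·(-4) + 2·(-3) = -26
Z[1] = 5·(2.8090-4.3920i) + 2·(-3.0000+4.5308i) = 8.0450-12.8984i
Z[2] = 5·(1.6910-1.4001i) + 2·(-3.0000+5.4288i) = 2.4550+3.8571i
Z[3] = 5·(1.6910+1.4001i) + 2·(-3.0000-5.4288i) = 2.4550-3.8571i
Z[4] = 5·(2.8090+4.3920i) + 2·(-3.0000-4.5308i) = 8.0450+12.8984i

DFT(5x + 2y) = 5·X + 2·Y = [-26, 8.0450-12.8984i, 2.4550+3.8571i, 2.4550-3.8571i, 8.0450+12.8984i]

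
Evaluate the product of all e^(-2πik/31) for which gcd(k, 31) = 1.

The primitive 31st roots of unity are ω_31^k for k coprime to 31: k ∈ {1, 2, 3, 4, 5, 6, 7, 8, 9, 10, 11, 12, 13, 14, 15, 16, 17, 18, 19, 20, 21, 22, 23, 24, 25, 26, 27, 28, 29, 30}
Their product equals the constant term of the cyclotomic polynomial Φ_31(x) up to sign.
For n ≥ 3, the product of all primitive nth roots of unity is 1. (For n=1 it is 1; for n=2 it is -1.)

1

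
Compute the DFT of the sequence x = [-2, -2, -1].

X[k] = Σ(n=0 to 2) x[n] · ω_3^(nk)
where ω_3 = e^(-2πi/3)

Computing each X[k]:
X[0] = -5
X[1] = -0.5000+0.8660i
X[2] = -0.5000-0.8660i

X = [-5, -0.5000+0.8660i, -0.5000-0.8660i]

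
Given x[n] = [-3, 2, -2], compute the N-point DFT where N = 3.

X[k] = Σ(n=0 to 2) x[n] · ω_3^(nk)
where ω_3 = e^(-2πi/3)

Computing each X[k]:
X[0] = -3
X[1] = -3.0000-3.4641i
X[2] = -3.0000+3.4641i

X = [-3, -3.0000-3.4641i, -3.0000+3.4641i]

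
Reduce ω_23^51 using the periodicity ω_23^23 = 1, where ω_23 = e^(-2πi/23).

Since ω_23^23 = 1, powers reduce modulo 23.
51 mod 23 = 5
So ω_23^51 = ω_23^5 = e^(-2πi·5/23)

ω_23^51 = ω_23^5 = 0.2035-0.9791i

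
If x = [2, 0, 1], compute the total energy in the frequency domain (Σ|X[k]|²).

Parseval: Σ|x[n]|² = (1/N)Σ|X[k]|², so Σ|X[k]|² = N·Σ|x[n]|² = 3·5.0000

Σ|X[k]|² = N·Σ|x[n]|² = 3·5.0000 = 15.0000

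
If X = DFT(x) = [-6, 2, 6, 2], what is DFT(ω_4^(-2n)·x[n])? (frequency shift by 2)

Modulation property: DFT(ω_4^(-2n)·x[n]) = X[(k-2) mod 4], so circularly shift X by 2 positions.

X[k-2] = [6, 2, -6, 2]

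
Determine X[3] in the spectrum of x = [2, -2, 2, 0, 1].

X[3] = Σ(n=0 to 4) x[n] · ω_5^(3n) where ω_5 = e^(-2πi/5)
= (2)·ω_5^0 + (-2)·ω_5^3 + (2)·ω_5^6 + (0)·ω_5^9 + (1)·ω_5^12

X[3] = 3.4271-3.6655i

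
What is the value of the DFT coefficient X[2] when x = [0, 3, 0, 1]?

X[2] = Σ(n=0 to 3) x[n] · ω_4^(2n) where ω_4 = e^(-2πi/4)
= (0)·ω_4^0 + (3)·ω_4^2 + (0)·ω_4^4 + (1)·ω_4^6

X[2] = -4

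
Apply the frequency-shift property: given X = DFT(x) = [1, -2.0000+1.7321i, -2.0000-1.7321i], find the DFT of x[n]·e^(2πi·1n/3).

Modulation property: DFT(ω_3^(-1n)·x[n]) = X[(k-1) mod 3], so circularly shift X by 1 positions.

X[k-1] = [-2.0000-1.7321i, 1, -2.0000+1.7321i]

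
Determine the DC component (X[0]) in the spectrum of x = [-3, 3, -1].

X[0] = Σ(n=0 to 2) x[n] · ω_3^0 = Σ x[n]
= (-3) + (3) + (-1)

X[0] = -1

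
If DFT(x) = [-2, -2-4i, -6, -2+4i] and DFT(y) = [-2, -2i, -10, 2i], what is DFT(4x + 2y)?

By linearity: DFT(4x + 2y) = 4·DFT(x) + 2·DFT(y)
= 4·[-2, -2-4i, -6, -2+4i] + 2·[-2, -2i, -10, 2i]

Computing element-wise:
Z[0] = 4·(-2) + 2·(-2) = -12
Z[1] = 4·(-2-4i) + 2·(-2i) = -8-20i
Z[2] = 4·(-6) + 2·(-10) = -44
Z[3] = 4·(-2+4i) + 2·(2i) = -8+20i

DFT(4x + 2y) = 4·X + 2·Y = [-12, -8-20i, -44, -8+20i]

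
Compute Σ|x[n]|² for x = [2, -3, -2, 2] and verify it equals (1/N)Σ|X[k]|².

Time domain:
Σ|x[n]|² = |2|² + |-3|² + |-2|² + |2|² = 21.0000

Frequency domain:
(1/4)Σ|X[k]|² = (1/4)(|-1|² + |4+5i|² + |1|² + |4-5i|²) = (1/4)·84.0000 = 21.0000

Both sides agree, confirming Parseval's theorem.

Σ|x[n]|² = (1/N)Σ|X[k]|² = 21.0000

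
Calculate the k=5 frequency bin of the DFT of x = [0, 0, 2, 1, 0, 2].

X[5] = Σ(n=0 to 5) x[n] · ω_6^(5n) where ω_6 = e^(-2πi/6)
= (0)·ω_6^0 + (0)·ω_6^5 + (2)·ω_6^10 + (1)·ω_6^15 + (0)·ω_6^20 + (2)·ω_6^25

X[5] = -1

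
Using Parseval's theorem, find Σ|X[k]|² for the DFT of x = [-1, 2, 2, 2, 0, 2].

Parseval: Σ|x[n]|² = (1/N)Σ|X[k]|², so Σ|X[k]|² = N·Σ|x[n]|² = 6·17.0000

Σ|X[k]|² = N·Σ|x[n]|² = 6·17.0000 = 102.0000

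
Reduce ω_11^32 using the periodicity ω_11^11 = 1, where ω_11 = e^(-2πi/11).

Since ω_11^11 = 1, powers reduce modulo 11.
32 mod 11 = 10
So ω_11^32 = ω_11^10 = e^(-2πi·10/11)

ω_11^32 = ω_11^10 = 0.8413+0.5406i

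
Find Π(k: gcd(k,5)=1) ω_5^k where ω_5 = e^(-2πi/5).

The primitive 5th roots of unity are ω_5^k for k coprime to 5: k ∈ {1, 2, 3, 4}
Their product equals the constant term of the cyclotomic polynomial Φ_5(x) up to sign.
For n ≥ 3, the product of all primitive nth roots of unity is 1. (For n=1 it is 1; for n=2 it is -1.)

1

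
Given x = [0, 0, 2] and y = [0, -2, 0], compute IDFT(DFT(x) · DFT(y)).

(x ⊛ y)[n] = Σ(m=0 to 2) x[m] · y[(n-m) mod 3]

Computing each output sample:
(x ⊛ y)[0] = -4
(x ⊛ y)[1] = 0
(x ⊛ y)[2] = 0

x ⊛ y = [-4, 0, 0]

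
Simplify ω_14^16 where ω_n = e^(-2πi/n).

Since ω_14^14 = 1, powers reduce modulo 14.
16 mod 14 = 2
So ω_14^16 = ω_14^2 = e^(-2πi·2/14)

ω_14^16 = ω_14^2 = 0.6235-0.7818i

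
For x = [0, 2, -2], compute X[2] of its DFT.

X[2] = Σ(n=0 to 2) x[n] · ω_3^(2n) where ω_3 = e^(-2πi/3)
= (0)·ω_3^0 + (2)·ω_3^2 + (-2)·ω_3^4

X[2] = 3.4641i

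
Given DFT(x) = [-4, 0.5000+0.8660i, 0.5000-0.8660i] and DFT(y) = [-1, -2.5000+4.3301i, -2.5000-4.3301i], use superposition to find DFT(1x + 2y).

By linearity: DFT(1x + 2y) = 1·DFT(x) + 2·DFT(y)
= 1·[-4, 0.5000+0.8660i, 0.5000-0.8660i] + 2·[-1, -2.5000+4.3301i, -2.5000-4.3301i]

Computing element-wise:
Z[0] = 1·(-4) + 2·(-1) = -6
Z[1] = 1·(0.5000+0.8660i) + 2·(-2.5000+4.3301i) = -4.5000+9.5262i
Z[2] = 1·(0.5000-0.8660i) + 2·(-2.5000-4.3301i) = -4.5000-9.5262i

DFT(1x + 2y) = 1·X + 2·Y = [-6, -4.5000+9.5262i, -4.5000-9.5262i]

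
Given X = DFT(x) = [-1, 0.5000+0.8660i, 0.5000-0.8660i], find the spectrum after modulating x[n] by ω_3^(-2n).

Modulation property: DFT(ω_3^(-2n)·x[n]) = X[(k-2) mod 3], so circularly shift X by 2 positions.

X[k-2] = [0.5000+0.8660i, 0.5000-0.8660i, -1]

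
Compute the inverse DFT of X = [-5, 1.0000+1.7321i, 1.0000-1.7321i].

x[n] = (1/3) Σ(k=0 to 2) X[k] · e^(2πikn/3)

Computing each x[n]:
x[0] = -1
x[1] = -3
x[2] = -1

x = [-1, -3, -1]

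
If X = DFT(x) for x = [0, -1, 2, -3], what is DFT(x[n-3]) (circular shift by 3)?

Time shift by 3: X_shifted[k] = ω_4^(3k) · X[k]
Shifted x = [-1, 2, -3, 0]

DFT(x[n-3]) = [-2, 2-2i, -6, 2+2i]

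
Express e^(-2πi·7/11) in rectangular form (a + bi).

ω_11^7 = e^(-2πi·7/11)
= cos(-2π·7/11) + i·sin(-2π·7/11)
= cos(-14π/11) + i·sin(-14π/11)

ω_11^7 = cos(-14π/11) + i·sin(-14π/11) = -0.6549+0.7557i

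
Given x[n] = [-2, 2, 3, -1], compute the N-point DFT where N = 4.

X[k] = Σ(n=0 to 3) x[n] · ω_4^(nk)
where ω_4 = e^(-2πi/4)

Computing each X[k]:
X[0] = 2
X[1] = -5-3i
X[2] = 0
X[3] = -5+3i

X = [2, -5-3i, 0, -5+3i]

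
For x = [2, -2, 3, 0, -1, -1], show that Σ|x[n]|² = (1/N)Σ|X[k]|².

Time domain:
Σ|x[n]|² = |2|² + |-2|² + |3|² + |0|² + |-1|² + |-1|² = 19.0000

Frequency domain:
(1/6)Σ|X[k]|² = (1/6)(|1|² + |-0.5000-2.5981i|² + |2.5000+4.3301i|² + |7|² + |2.5000-4.3301i|² + |-0.5000+2.5981i|²) = (1/6)·114.0000 = 19.0000

Both sides agree, confirming Parseval's theorem.

Σ|x[n]|² = (1/N)Σ|X[k]|² = 19.0000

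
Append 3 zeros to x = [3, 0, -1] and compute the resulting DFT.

Original 3-point DFT: [2, 3.5000-0.8660i, 3.5000+0.8660i]
Zero-padded 6-point DFT provides frequency interpolation.

DFT_6([x, 0, ...]) = [2, 3.5000+0.8660i, 3.5000-0.8660i, 2, 3.5000+0.8660i, 3.5000-0.8660i]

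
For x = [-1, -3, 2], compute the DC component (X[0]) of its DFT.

X[0] = Σ(n=0 to 2) x[n] · ω_3^0 = Σ x[n]
= (-1) + (-3) + (2)

X[0] = -2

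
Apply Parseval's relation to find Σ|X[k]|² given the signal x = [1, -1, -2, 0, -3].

Parseval: Σ|x[n]|² = (1/N)Σ|X[k]|², so Σ|X[k]|² = N·Σ|x[n]|² = 5·15.0000

Σ|X[k]|² = N·Σ|x[n]|² = 5·15.0000 = 75.0000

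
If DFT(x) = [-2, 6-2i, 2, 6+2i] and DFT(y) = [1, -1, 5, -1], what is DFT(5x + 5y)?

By linearity: DFT(5x + 5y) = 5·DFT(x) + 5·DFT(y)
= 5·[-2, 6-2i, 2, 6+2i] + 5·[1, -1, 5, -1]

Computing element-wise:
Z[0] = 5·(-2) + 5·(1) = -5
Z[1] = 5·(6-2i) + 5·(-1) = 25-10i
Z[2] = 5·(2) + 5·(5) = 35
Z[3] = 5·(6+2i) + 5·(-1) = 25+10i

DFT(5x + 5y) = 5·X + 5·Y = [-5, 25-10i, 35, 25+10i]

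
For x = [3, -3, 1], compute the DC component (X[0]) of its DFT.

X[0] = Σ(n=0 to 2) x[n] · ω_3^0 = Σ x[n]
= (3) + (-3) + (1)

X[0] = 1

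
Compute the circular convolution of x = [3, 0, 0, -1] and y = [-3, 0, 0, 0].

(x ⊛ y)[n] = Σ(m=0 to 3) x[m] · y[(n-m) mod 4]

Computing each output sample:
(x ⊛ y)[0] = -9
(x ⊛ y)[1] = 0
(x ⊛ y)[2] = 0
(x ⊛ y)[3] = 3

x ⊛ y = [-9, 0, 0, 3]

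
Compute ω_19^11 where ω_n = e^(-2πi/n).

ω_19^11 = e^(-2πi·11/19)
= cos(-2π·11/19) + i·sin(-2π·11/19)
= cos(-22π/19) + i·sin(-22π/19)

ω_19^11 = cos(-22π/19) + i·sin(-22π/19) = -0.8795+0.4759i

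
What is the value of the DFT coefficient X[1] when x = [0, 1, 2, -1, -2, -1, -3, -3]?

X[1] = Σ(n=0 to 7) x[n] · ω_8^(1n) where ω_8 = e^(-2πi/8)
= (0)·ω_8^0 + (1)·ω_8^1 + (2)·ω_8^2 + (-1)·ω_8^3 + (-2)·ω_8^4 + (-1)·ω_8^5 + (-3)·ω_8^6 + (-3)·ω_8^7

X[1] = 2.0000-7.8284i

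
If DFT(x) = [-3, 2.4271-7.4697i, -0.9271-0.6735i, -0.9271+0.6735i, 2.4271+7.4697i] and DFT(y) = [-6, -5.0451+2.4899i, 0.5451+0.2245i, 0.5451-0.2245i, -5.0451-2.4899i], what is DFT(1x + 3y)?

By linearity: DFT(1x + 3y) = 1·DFT(x) + 3·DFT(y)
= 1·[-3, 2.4271-7.4697i, -0.9271-0.6735i, -0.9271+0.6735i, 2.4271+7.4697i] + 3·[-6, -5.0451+2.4899i, 0.5451+0.2245i, 0.5451-0.2245i, -5.0451-2.4899i]

Computing element-wise:
Z[0] = 1·(-3) + 3·(-6) = -21
Z[1] = 1·(2.4271-7.4697i) + 3·(-5.0451+2.4899i) = -12.7082
Z[2] = 1·(-0.9271-0.6735i) + 3·(0.5451+0.2245i) = 0.7082
Z[3] = 1·(-0.9271+0.6735i) + 3·(0.5451-0.2245i) = 0.7082
Z[4] = 1·(2.4271+7.4697i) + 3·(-5.0451-2.4899i) = -12.7082

DFT(1x + 3y) = 1·X + 3·Y = [-21, -12.7082, 0.7082, 0.7082, -12.7082]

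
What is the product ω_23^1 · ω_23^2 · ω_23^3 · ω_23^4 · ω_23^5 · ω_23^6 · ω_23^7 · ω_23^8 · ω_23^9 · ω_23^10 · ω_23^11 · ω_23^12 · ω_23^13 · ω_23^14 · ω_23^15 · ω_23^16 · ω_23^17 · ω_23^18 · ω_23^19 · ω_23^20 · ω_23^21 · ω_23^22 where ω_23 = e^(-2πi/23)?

The primitive 23rd roots of unity are ω_23^k for k coprime to 23: k ∈ {1, 2, 3, 4, 5, 6, 7, 8, 9, 10, 11, 12, 13, 14, 15, 16, 17, 18, 19, 20, 21, 22}
Their product equals the constant term of the cyclotomic polynomial Φ_23(x) up to sign.
For n ≥ 3, the product of all primitive nth roots of unity is 1. (For n=1 it is 1; for n=2 it is -1.)

1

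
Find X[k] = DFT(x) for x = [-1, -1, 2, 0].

X[k] = Σ(n=0 to 3) x[n] · ω_4^(nk)
where ω_4 = e^(-2πi/4)

Computing each X[k]:
X[0] = 0
X[1] = -3+1i
X[2] = 2
X[3] = -3-1i

X = [0, -3+1i, 2, -3-1i]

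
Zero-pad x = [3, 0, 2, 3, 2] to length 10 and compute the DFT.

Original 5-point DFT: [10, -0.4271+2.4899i, 2.9271+0.2245i, 2.9271-0.2245i, -0.4271-2.4899i]
Zero-padded 10-point DFT provides frequency interpolation.

DFT_10([x, 0, ...]) = [10, 1.0729-5.9309i, -0.4271+2.4899i, 4.4271+1.0368i, 2.9271+0.2245i, 4, 2.9271-0.2245i, 4.4271-1.0368i, -0.4271-2.4899i, 1.0729+5.9309i]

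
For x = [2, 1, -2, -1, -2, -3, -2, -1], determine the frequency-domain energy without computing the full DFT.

Parseval: Σ|x[n]|² = (1/N)Σ|X[k]|², so Σ|X[k]|² = N·Σ|x[n]|² = 8·28.0000

Σ|X[k]|² = N·Σ|x[n]|² = 8·28.0000 = 224.0000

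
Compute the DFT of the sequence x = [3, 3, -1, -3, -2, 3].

X[k] = Σ(n=0 to 5) x[n] · ω_6^(nk)
where ω_6 = e^(-2πi/6)

Computing each X[k]:
X[0] = 3
X[1] = 10.5000-0.8660i
X[2] = -1.5000+0.8660i
X[3] = -3
X[4] = -1.5000-0.8660i
X[5] = 10.5000+0.8660i

X = [3, 10.5000-0.8660i, -1.5000+0.8660i, -3, -1.5000-0.8660i, 10.5000+0.8660i]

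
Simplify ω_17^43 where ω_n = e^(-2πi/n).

Since ω_17^17 = 1, powers reduce modulo 17.
43 mod 17 = 9
So ω_17^43 = ω_17^9 = e^(-2πi·9/17)

ω_17^43 = ω_17^9 = -0.9830+0.1837i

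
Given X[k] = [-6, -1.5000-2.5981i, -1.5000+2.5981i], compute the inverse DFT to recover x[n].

x[n] = (1/3) Σ(k=0 to 2) X[k] · e^(2πikn/3)

Computing each x[n]:
x[0] = -3
x[1] = 0
x[2] = -3

x = [-3, 0, -3]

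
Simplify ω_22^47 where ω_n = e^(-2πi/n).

Since ω_22^22 = 1, powers reduce modulo 22.
47 mod 22 = 3
So ω_22^47 = ω_22^3 = e^(-2πi·3/22)

ω_22^47 = ω_22^3 = 0.6549-0.7557i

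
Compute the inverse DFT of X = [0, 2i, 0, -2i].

x[n] = (1/4) Σ(k=0 to 3) X[k] · e^(2πikn/4)

Computing each x[n]:
x[0] = 0
x[1] = -1
x[2] = 0
x[3] = 1

x = [0, -1, 0, 1]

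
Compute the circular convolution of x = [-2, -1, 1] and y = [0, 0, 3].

(x ⊛ y)[n] = Σ(m=0 to 2) x[m] · y[(n-m) mod 3]

Computing each output sample:
(x ⊛ y)[0] = -3
(x ⊛ y)[1] = 3
(x ⊛ y)[2] = -6

x ⊛ y = [-3, 3, -6]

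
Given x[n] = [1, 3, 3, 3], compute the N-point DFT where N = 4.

X[k] = Σ(n=0 to 3) x[n] · ω_4^(nk)
where ω_4 = e^(-2πi/4)

Computing each X[k]:
X[0] = 10
X[1] = -2
X[2] = -2
X[3] = -2

X = [10, -2, -2, -2]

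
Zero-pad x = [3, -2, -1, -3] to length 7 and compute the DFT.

Original 4-point DFT: [-3, 4-1i, 7, 4+1i]
Zero-padded 7-point DFT provides frequency interpolation.

DFT_7([x, 0, ...]) = [-3, 4.6784+3.8402i, 2.4755-0.8295i, 4.8460+3.0107i, 4.8460-3.0107i, 2.4755+0.8295i, 4.6784-3.8402i]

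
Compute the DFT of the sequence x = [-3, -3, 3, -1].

X[k] = Σ(n=0 to 3) x[n] · ω_4^(nk)
where ω_4 = e^(-2πi/4)

Computing each X[k]:
X[0] = -4
X[1] = -6+2i
X[2] = 4
X[3] = -6-2i

X = [-4, -6+2i, 4, -6-2i]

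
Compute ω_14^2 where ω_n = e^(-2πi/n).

ω_14^2 = e^(-2πi·2/14)
= cos(-2π·2/14) + i·sin(-2π·2/14)
= cos(-4π/14) + i·sin(-4π/14)

ω_14^2 = cos(-4π/14) + i·sin(-4π/14) = 0.6235-0.7818i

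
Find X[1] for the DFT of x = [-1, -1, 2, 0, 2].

X[1] = Σ(n=0 to 4) x[n] · ω_5^(1n) where ω_5 = e^(-2πi/5)
= (-1)·ω_5^0 + (-1)·ω_5^1 + (2)·ω_5^2 + (0)·ω_5^3 + (2)·ω_5^4

X[1] = -2.3090+1.6776i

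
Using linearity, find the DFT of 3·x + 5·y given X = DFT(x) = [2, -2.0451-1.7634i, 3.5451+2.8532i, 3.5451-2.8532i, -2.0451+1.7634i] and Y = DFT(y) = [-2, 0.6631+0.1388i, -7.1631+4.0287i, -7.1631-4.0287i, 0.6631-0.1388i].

By linearity: DFT(3x + 5y) = 3·DFT(x) + 5·DFT(y)
= 3·[2, -2.0451-1.7634i, 3.5451+2.8532i, 3.5451-2.8532i, -2.0451+1.7634i] + 5·[-2, 0.6631+0.1388i, -7.1631+4.0287i, -7.1631-4.0287i, 0.6631-0.1388i]

Computing element-wise:
Z[0] = 3·(2) + 5·(-2) = -4
Z[1] = 3·(-2.0451-1.7634i) + 5·(0.6631+0.1388i) = -2.8198-4.5962i
Z[2] = 3·(3.5451+2.8532i) + 5·(-7.1631+4.0287i) = -25.1802+28.7031i
Z[3] = 3·(3.5451-2.8532i) + 5·(-7.1631-4.0287i) = -25.1802-28.7031i
Z[4] = 3·(-2.0451+1.7634i) + 5·(0.6631-0.1388i) = -2.8198+4.5962i

DFT(3x + 5y) = 3·X + 5·Y = [-4, -2.8198-4.5962i, -25.1802+28.7031i, -25.1802-28.7031i, -2.8198+4.5962i]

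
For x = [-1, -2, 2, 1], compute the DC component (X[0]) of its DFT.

X[0] = Σ(n=0 to 3) x[n] · ω_4^0 = Σ x[n]
= (-1) + (-2) + (2) + (1)

X[0] = 0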